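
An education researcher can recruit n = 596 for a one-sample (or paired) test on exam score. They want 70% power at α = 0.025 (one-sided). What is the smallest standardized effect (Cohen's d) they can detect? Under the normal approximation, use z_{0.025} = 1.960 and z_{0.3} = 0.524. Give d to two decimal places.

For a single sample (or paired design) of n = 596: d_min = (z_{α} + z_β)/√n.
z-sum = 1.960 + 0.524 = 2.484.
d_min = 2.484 / √596 = 2.484 / 24.413 = 0.102.

d_min ≈ 0.10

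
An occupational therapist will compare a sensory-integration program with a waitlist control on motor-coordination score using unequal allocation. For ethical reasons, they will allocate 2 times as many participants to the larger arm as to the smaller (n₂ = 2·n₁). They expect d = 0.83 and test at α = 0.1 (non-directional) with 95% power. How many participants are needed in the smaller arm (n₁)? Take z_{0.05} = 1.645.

n₁ = 24

With allocation ratio k = n₂/n₁ = 2, Var(x̄₁−x̄₂) = σ²(1/n₁ + 1/(k·n₁)) = σ²·(k+1)/(k·n₁).
So n₁ = (1 + 1/k)·((z_{α/2} + z_β)/d)² = 1.500 × (3.290/0.83)².
n₁ = 1.500 × 15.71 = 23.6.
Round up: n₁ = 24, giving n₂ = 2 × 24 = 48.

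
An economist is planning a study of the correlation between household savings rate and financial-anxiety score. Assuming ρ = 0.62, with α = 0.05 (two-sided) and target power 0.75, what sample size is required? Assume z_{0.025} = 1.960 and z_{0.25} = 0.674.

n = 17

Fisher's z: C = ½·ln((1+r)/(1−r)) = ½·ln(4.2632) = 0.7250.
n = ((z_{α/2} + z_β)/C)² + 3.
(1.960 + 0.674) / 0.7250 = 2.634 / 0.7250 = 3.633.
n = 3.633² + 3 = 13.20 + 3 = 16.2.
Round up.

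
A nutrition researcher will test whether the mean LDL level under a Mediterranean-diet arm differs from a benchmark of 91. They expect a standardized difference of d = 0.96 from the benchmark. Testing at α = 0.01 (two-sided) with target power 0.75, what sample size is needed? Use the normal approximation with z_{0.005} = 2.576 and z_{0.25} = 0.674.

n = 12

For a one-sample test: n = ((z_{α/2} + z_β) / d)².
z_{α/2} + z_β = 2.576 + 0.674 = 3.250.
n = (3.250 / 0.96)² = 3.385² = 11.46.
Round up.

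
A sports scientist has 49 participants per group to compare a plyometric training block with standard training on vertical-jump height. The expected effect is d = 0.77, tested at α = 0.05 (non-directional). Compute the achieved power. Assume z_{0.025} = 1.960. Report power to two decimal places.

power ≈ 0.97

For two equal groups, power = Φ(d·√(n/2) − z_{α/2}).
d·√(n/2) = 0.77 × √(49/2) = 0.77 × 4.950 = 3.811.
z_β = 3.811 − 1.960 = 1.851.
Power = Φ(1.851) = 0.968.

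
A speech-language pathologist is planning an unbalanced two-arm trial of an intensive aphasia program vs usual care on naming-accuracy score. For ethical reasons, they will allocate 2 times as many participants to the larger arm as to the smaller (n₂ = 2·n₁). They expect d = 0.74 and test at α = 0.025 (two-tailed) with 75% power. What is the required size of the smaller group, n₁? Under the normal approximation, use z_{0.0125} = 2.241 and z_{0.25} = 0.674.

With allocation ratio k = n₂/n₁ = 2, Var(x̄₁−x̄₂) = σ²(1/n₁ + 1/(k·n₁)) = σ²·(k+1)/(k·n₁).
So n₁ = (1 + 1/k)·((z_{α/2} + z_β)/d)² = 1.500 × (2.915/0.74)².
n₁ = 1.500 × 15.52 = 23.3.
Round up: n₁ = 24, giving n₂ = 2 × 24 = 48.

n₁ = 24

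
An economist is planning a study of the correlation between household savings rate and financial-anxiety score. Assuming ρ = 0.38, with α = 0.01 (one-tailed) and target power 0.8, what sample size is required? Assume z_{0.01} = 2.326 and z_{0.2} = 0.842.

n = 66

Fisher's z: C = ½·ln((1+r)/(1−r)) = ½·ln(2.2258) = 0.4001.
n = ((z_{α} + z_β)/C)² + 3.
(2.326 + 0.842) / 0.4001 = 3.168 / 0.4001 = 7.918.
n = 7.918² + 3 = 62.70 + 3 = 65.7.
Round up.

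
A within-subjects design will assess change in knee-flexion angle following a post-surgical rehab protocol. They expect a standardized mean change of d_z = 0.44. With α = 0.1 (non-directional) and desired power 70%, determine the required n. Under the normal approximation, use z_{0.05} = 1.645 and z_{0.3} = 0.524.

n = 25 pairs

For a paired (one-sample on differences) test: n = ((z_{α/2} + z_β) / d)².
z_{α/2} + z_β = 1.645 + 0.524 = 2.169.
n = (2.169 / 0.44)² = 4.930² = 24.30.
Round up.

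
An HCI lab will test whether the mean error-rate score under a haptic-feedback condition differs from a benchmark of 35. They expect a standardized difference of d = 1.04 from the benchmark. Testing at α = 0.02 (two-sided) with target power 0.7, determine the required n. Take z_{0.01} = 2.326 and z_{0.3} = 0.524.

n = 8

For a one-sample test: n = ((z_{α/2} + z_β) / d)².
z_{α/2} + z_β = 2.326 + 0.524 = 2.850.
n = (2.850 / 1.04)² = 2.740² = 7.51.
Round up.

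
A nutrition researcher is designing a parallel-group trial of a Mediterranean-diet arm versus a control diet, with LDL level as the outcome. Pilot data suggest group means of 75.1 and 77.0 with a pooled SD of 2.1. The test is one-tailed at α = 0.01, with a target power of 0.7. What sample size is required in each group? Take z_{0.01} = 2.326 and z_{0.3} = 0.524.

n = 20 per group

Cohen's d = |M₁ − M₂| / SD_pooled = |75.1 − 77.0| / 2.1 = 1.9 / 2.1 = 0.905.
For two independent groups with equal n: n = 2·((z_{α} + z_β) / d)².
z_{α} + z_β = 2.326 + 0.524 = 2.850.
n = 2 × (2.850 / 0.905)² = 2 × 3.149² = 2 × 9.92 = 19.8.
Round up to the next whole participant.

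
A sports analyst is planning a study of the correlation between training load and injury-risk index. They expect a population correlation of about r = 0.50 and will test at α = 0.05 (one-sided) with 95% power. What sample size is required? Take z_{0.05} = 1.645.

n = 39

Fisher's z: C = ½·ln((1+r)/(1−r)) = ½·ln(3.0000) = 0.5493.
n = ((z_{α} + z_β)/C)² + 3.
(1.645 + 1.645) / 0.5493 = 3.290 / 0.5493 = 5.989.
n = 5.989² + 3 = 35.87 + 3 = 38.9.
Round up.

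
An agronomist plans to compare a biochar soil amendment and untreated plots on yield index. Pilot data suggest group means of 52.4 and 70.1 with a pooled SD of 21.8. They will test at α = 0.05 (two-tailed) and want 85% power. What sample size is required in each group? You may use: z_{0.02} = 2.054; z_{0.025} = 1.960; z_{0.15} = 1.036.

Cohen's d = |M₁ − M₂| / SD_pooled = |52.4 − 70.1| / 21.8 = 17.7 / 21.8 = 0.812.
For two independent groups with equal n: n = 2·((z_{α/2} + z_β) / d)².
z_{α/2} + z_β = 1.960 + 1.036 = 2.996.
n = 2 × (2.996 / 0.812)² = 2 × 3.690² = 2 × 13.61 = 27.2.
Round up to the next whole participant.

n = 28 per group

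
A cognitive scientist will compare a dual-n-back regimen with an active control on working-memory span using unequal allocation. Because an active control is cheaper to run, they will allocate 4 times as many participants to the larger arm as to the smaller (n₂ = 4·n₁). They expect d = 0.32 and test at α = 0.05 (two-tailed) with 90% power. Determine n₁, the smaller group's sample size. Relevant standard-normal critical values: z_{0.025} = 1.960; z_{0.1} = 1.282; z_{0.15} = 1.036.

With allocation ratio k = n₂/n₁ = 4, Var(x̄₁−x̄₂) = σ²(1/n₁ + 1/(k·n₁)) = σ²·(k+1)/(k·n₁).
So n₁ = (1 + 1/k)·((z_{α/2} + z_β)/d)² = 1.250 × (3.242/0.32)².
n₁ = 1.250 × 102.64 = 128.3.
Round up: n₁ = 129, giving n₂ = 4 × 129 = 516.

n₁ = 129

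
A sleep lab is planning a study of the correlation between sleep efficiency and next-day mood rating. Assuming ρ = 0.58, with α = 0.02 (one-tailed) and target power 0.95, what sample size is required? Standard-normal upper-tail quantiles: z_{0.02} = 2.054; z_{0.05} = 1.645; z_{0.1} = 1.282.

Fisher's z: C = ½·ln((1+r)/(1−r)) = ½·ln(3.7619) = 0.6625.
n = ((z_{α} + z_β)/C)² + 3.
(2.054 + 1.645) / 0.6625 = 3.699 / 0.6625 = 5.583.
n = 5.583² + 3 = 31.17 + 3 = 34.2.
Round up.

n = 35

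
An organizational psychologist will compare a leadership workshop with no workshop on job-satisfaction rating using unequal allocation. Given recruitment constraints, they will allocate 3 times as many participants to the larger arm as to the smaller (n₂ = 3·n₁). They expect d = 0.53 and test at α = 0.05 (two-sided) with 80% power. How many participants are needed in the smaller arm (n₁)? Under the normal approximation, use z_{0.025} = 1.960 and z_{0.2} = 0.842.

With allocation ratio k = n₂/n₁ = 3, Var(x̄₁−x̄₂) = σ²(1/n₁ + 1/(k·n₁)) = σ²·(k+1)/(k·n₁).
So n₁ = (1 + 1/k)·((z_{α/2} + z_β)/d)² = 1.333 × (2.802/0.53)².
n₁ = 1.333 × 27.95 = 37.3.
Round up: n₁ = 38, giving n₂ = 3 × 38 = 114.

n₁ = 38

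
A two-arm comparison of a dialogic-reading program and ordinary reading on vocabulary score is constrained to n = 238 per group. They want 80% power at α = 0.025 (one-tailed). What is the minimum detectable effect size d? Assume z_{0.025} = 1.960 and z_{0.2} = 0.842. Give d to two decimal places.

For two independent groups of n = 238 each: d_min = (z_{α} + z_β)·√(2/n).
z-sum = 1.960 + 0.842 = 2.802.
d_min = 2.802 × √(2/238) = 2.802 × 0.0917 = 0.257.

d_min ≈ 0.26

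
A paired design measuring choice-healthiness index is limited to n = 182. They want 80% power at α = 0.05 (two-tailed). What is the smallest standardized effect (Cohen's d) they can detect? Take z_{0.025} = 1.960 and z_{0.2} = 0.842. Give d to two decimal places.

d_min ≈ 0.21

For a single sample (or paired design) of n = 182: d_min = (z_{α/2} + z_β)/√n.
z-sum = 1.960 + 0.842 = 2.802.
d_min = 2.802 / √182 = 2.802 / 13.491 = 0.208.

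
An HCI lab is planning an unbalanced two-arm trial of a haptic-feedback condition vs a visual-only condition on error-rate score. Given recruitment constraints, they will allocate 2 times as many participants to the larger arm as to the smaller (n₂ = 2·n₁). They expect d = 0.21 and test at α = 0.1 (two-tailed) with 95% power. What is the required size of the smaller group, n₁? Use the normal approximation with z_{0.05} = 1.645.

With allocation ratio k = n₂/n₁ = 2, Var(x̄₁−x̄₂) = σ²(1/n₁ + 1/(k·n₁)) = σ²·(k+1)/(k·n₁).
So n₁ = (1 + 1/k)·((z_{α/2} + z_β)/d)² = 1.500 × (3.290/0.21)².
n₁ = 1.500 × 245.44 = 368.2.
Round up: n₁ = 369, giving n₂ = 2 × 369 = 738.

n₁ = 369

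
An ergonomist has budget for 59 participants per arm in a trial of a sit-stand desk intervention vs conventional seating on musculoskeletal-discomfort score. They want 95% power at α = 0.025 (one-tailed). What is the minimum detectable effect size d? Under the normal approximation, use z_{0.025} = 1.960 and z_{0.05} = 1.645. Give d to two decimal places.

For two independent groups of n = 59 each: d_min = (z_{α} + z_β)·√(2/n).
z-sum = 1.960 + 1.645 = 3.605.
d_min = 3.605 × √(2/59) = 3.605 × 0.1841 = 0.664.

d_min ≈ 0.66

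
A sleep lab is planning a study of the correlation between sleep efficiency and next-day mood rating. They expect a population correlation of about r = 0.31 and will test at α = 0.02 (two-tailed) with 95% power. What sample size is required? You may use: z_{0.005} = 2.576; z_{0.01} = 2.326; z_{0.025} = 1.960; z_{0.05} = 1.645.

Fisher's z: C = ½·ln((1+r)/(1−r)) = ½·ln(1.8986) = 0.3205.
n = ((z_{α/2} + z_β)/C)² + 3.
(2.326 + 1.645) / 0.3205 = 3.971 / 0.3205 = 12.390.
n = 12.390² + 3 = 153.51 + 3 = 156.5.
Round up.

n = 157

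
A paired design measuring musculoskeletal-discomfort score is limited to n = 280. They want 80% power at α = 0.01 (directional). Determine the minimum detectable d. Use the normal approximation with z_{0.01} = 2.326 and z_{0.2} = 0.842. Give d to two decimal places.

d_min ≈ 0.19

For a single sample (or paired design) of n = 280: d_min = (z_{α} + z_β)/√n.
z-sum = 2.326 + 0.842 = 3.168.
d_min = 3.168 / √280 = 3.168 / 16.733 = 0.189.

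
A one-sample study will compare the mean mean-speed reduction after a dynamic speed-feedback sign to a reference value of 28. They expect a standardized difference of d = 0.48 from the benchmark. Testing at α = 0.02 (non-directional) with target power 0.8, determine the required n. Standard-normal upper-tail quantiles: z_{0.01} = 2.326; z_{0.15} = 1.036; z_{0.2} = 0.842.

For a one-sample test: n = ((z_{α/2} + z_β) / d)².
z_{α/2} + z_β = 2.326 + 0.842 = 3.168.
n = (3.168 / 0.48)² = 6.600² = 43.56.
Round up.

n = 44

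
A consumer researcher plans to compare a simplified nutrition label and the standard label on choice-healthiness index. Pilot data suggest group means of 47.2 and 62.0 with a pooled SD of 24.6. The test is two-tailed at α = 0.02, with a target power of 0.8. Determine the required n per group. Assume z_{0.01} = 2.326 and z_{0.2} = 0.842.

Cohen's d = |M₁ − M₂| / SD_pooled = |47.2 − 62.0| / 24.6 = 14.8 / 24.6 = 0.602.
For two independent groups with equal n: n = 2·((z_{α/2} + z_β) / d)².
z_{α/2} + z_β = 2.326 + 0.842 = 3.168.
n = 2 × (3.168 / 0.602)² = 2 × 5.262² = 2 × 27.69 = 55.4.
Round up to the next whole participant.

n = 56 per group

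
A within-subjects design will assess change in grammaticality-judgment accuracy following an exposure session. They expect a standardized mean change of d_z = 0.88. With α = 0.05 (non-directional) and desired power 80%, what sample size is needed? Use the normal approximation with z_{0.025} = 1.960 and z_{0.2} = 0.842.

For a paired (one-sample on differences) test: n = ((z_{α/2} + z_β) / d)².
z_{α/2} + z_β = 1.960 + 0.842 = 2.802.
n = (2.802 / 0.88)² = 3.184² = 10.14.
Round up.

n = 11 pairs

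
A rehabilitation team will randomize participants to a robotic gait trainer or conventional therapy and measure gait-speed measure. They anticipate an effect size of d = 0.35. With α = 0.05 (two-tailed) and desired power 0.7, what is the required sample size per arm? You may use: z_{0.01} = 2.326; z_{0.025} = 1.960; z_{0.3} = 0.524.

n = 101 per group

For two independent groups with equal n: n = 2·((z_{α/2} + z_β) / d)².
z_{α/2} + z_β = 1.960 + 0.524 = 2.484.
n = 2 × (2.484 / 0.35)² = 2 × 7.097² = 2 × 50.37 = 100.7.
Round up to the next whole participant.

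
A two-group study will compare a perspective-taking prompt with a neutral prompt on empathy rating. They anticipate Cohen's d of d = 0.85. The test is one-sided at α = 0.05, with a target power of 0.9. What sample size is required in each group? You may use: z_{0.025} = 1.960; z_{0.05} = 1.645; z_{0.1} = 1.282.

n = 24 per group

For two independent groups with equal n: n = 2·((z_{α} + z_β) / d)².
z_{α} + z_β = 1.645 + 1.282 = 2.927.
n = 2 × (2.927 / 0.85)² = 2 × 3.444² = 2 × 11.86 = 23.7.
Round up to the next whole participant.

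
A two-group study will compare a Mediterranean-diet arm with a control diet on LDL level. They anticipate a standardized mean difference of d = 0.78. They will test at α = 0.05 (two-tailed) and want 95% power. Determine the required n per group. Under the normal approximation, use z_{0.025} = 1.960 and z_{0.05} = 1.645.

n = 43 per group

For two independent groups with equal n: n = 2·((z_{α/2} + z_β) / d)².
z_{α/2} + z_β = 1.960 + 1.645 = 3.605.
n = 2 × (3.605 / 0.78)² = 2 × 4.622² = 2 × 21.36 = 42.7.
Round up to the next whole participant.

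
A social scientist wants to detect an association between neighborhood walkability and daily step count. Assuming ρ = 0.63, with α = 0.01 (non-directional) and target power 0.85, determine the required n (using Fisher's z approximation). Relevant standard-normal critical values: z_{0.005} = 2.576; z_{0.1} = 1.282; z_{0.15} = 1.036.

Fisher's z: C = ½·ln((1+r)/(1−r)) = ½·ln(4.4054) = 0.7414.
n = ((z_{α/2} + z_β)/C)² + 3.
(2.576 + 1.036) / 0.7414 = 3.612 / 0.7414 = 4.872.
n = 4.872² + 3 = 23.74 + 3 = 26.7.
Round up.

n = 27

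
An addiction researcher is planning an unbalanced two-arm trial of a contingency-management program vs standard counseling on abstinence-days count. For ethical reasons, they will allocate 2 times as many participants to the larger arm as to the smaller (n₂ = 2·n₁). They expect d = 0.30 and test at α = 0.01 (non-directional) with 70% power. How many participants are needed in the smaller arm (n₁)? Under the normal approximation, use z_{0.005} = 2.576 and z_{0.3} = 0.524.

With allocation ratio k = n₂/n₁ = 2, Var(x̄₁−x̄₂) = σ²(1/n₁ + 1/(k·n₁)) = σ²·(k+1)/(k·n₁).
So n₁ = (1 + 1/k)·((z_{α/2} + z_β)/d)² = 1.500 × (3.100/0.30)².
n₁ = 1.500 × 106.78 = 160.2.
Round up: n₁ = 161, giving n₂ = 2 × 161 = 322.

n₁ = 161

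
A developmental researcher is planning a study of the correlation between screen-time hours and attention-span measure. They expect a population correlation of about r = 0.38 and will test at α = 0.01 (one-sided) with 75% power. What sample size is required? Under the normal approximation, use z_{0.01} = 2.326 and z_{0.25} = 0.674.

n = 60

Fisher's z: C = ½·ln((1+r)/(1−r)) = ½·ln(2.2258) = 0.4001.
n = ((z_{α} + z_β)/C)² + 3.
(2.326 + 0.674) / 0.4001 = 3.000 / 0.4001 = 7.498.
n = 7.498² + 3 = 56.22 + 3 = 59.2.
Round up.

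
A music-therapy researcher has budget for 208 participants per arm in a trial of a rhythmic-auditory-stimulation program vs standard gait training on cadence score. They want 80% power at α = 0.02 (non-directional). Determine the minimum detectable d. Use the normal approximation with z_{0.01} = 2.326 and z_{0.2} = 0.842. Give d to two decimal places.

d_min ≈ 0.31

For two independent groups of n = 208 each: d_min = (z_{α/2} + z_β)·√(2/n).
z-sum = 2.326 + 0.842 = 3.168.
d_min = 3.168 × √(2/208) = 3.168 × 0.0981 = 0.311.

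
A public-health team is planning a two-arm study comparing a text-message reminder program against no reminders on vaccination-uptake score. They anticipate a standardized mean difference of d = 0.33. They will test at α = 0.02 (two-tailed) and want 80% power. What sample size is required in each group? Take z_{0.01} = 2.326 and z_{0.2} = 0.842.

For two independent groups with equal n: n = 2·((z_{α/2} + z_β) / d)².
z_{α/2} + z_β = 2.326 + 0.842 = 3.168.
n = 2 × (3.168 / 0.33)² = 2 × 9.600² = 2 × 92.16 = 184.3.
Round up to the next whole participant.

n = 185 per group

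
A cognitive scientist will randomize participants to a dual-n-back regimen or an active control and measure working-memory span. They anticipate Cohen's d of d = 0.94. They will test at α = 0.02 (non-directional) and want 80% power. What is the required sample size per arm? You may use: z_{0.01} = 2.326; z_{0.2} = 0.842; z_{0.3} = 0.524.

n = 23 per group

For two independent groups with equal n: n = 2·((z_{α/2} + z_β) / d)².
z_{α/2} + z_β = 2.326 + 0.842 = 3.168.
n = 2 × (3.168 / 0.94)² = 2 × 3.370² = 2 × 11.36 = 22.7.
Round up to the next whole participant.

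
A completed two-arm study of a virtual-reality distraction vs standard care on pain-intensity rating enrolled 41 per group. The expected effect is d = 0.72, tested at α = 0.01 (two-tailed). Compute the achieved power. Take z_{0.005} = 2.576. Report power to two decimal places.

power ≈ 0.75

For two equal groups, power = Φ(d·√(n/2) − z_{α/2}).
d·√(n/2) = 0.72 × √(41/2) = 0.72 × 4.528 = 3.260.
z_β = 3.260 − 2.576 = 0.684.
Power = Φ(0.684) = 0.753.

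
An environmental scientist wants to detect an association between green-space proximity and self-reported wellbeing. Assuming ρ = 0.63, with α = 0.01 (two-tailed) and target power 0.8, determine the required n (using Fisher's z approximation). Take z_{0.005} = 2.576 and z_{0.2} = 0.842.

n = 25

Fisher's z: C = ½·ln((1+r)/(1−r)) = ½·ln(4.4054) = 0.7414.
n = ((z_{α/2} + z_β)/C)² + 3.
(2.576 + 0.842) / 0.7414 = 3.418 / 0.7414 = 4.610.
n = 4.610² + 3 = 21.25 + 3 = 24.3.
Round up.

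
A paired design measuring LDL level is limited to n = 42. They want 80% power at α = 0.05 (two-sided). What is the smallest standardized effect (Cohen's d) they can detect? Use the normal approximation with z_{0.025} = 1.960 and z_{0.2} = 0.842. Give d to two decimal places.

d_min ≈ 0.43

For a single sample (or paired design) of n = 42: d_min = (z_{α/2} + z_β)/√n.
z-sum = 1.960 + 0.842 = 2.802.
d_min = 2.802 / √42 = 2.802 / 6.481 = 0.432.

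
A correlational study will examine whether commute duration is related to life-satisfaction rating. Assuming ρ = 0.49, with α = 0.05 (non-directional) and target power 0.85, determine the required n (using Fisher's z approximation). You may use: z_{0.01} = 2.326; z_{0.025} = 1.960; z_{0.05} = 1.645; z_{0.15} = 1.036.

Fisher's z: C = ½·ln((1+r)/(1−r)) = ½·ln(2.9216) = 0.5361.
n = ((z_{α/2} + z_β)/C)² + 3.
(1.960 + 1.036) / 0.5361 = 2.996 / 0.5361 = 5.589.
n = 5.589² + 3 = 31.23 + 3 = 34.2.
Round up.

n = 35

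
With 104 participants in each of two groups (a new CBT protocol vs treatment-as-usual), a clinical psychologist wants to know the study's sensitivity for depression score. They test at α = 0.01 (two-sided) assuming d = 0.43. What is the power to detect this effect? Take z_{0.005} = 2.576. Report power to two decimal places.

power ≈ 0.70

For two equal groups, power = Φ(d·√(n/2) − z_{α/2}).
d·√(n/2) = 0.43 × √(104/2) = 0.43 × 7.211 = 3.101.
z_β = 3.101 − 2.576 = 0.525.
Power = Φ(0.525) = 0.700.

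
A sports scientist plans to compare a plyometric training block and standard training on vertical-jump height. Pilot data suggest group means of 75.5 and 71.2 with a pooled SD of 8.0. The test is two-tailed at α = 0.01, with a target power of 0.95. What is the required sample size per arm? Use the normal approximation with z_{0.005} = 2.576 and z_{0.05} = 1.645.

n = 124 per group

Cohen's d = |M₁ − M₂| / SD_pooled = |75.5 − 71.2| / 8.0 = 4.3 / 8.0 = 0.537.
For two independent groups with equal n: n = 2·((z_{α/2} + z_β) / d)².
z_{α/2} + z_β = 2.576 + 1.645 = 4.221.
n = 2 × (4.221 / 0.537)² = 2 × 7.860² = 2 × 61.78 = 123.6.
Round up to the next whole participant.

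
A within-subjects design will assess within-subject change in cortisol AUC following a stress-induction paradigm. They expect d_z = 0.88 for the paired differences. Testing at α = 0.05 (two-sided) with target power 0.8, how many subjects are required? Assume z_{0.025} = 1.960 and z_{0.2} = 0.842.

n = 11 pairs

For a paired (one-sample on differences) test: n = ((z_{α/2} + z_β) / d)².
z_{α/2} + z_β = 1.960 + 0.842 = 2.802.
n = (2.802 / 0.88)² = 3.184² = 10.14.
Round up.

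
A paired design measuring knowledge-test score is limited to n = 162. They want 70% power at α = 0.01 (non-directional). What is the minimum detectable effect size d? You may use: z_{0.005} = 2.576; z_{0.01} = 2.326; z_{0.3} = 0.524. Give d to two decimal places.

d_min ≈ 0.24

For a single sample (or paired design) of n = 162: d_min = (z_{α/2} + z_β)/√n.
z-sum = 2.576 + 0.524 = 3.100.
d_min = 3.100 / √162 = 3.100 / 12.728 = 0.244.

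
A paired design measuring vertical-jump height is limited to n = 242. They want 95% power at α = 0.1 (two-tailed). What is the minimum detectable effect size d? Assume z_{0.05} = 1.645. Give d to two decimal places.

d_min ≈ 0.21

For a single sample (or paired design) of n = 242: d_min = (z_{α/2} + z_β)/√n.
z-sum = 1.645 + 1.645 = 3.290.
d_min = 3.290 / √242 = 3.290 / 15.556 = 0.211.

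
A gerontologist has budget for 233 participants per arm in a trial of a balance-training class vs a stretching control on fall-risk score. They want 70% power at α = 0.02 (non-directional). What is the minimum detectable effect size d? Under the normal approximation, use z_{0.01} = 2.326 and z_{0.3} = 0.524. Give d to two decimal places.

For two independent groups of n = 233 each: d_min = (z_{α/2} + z_β)·√(2/n).
z-sum = 2.326 + 0.524 = 2.850.
d_min = 2.850 × √(2/233) = 2.850 × 0.0926 = 0.264.

d_min ≈ 0.26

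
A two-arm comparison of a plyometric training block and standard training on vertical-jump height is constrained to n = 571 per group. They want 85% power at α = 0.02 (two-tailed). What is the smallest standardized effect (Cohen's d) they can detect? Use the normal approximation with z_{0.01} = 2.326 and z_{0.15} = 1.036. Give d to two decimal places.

For two independent groups of n = 571 each: d_min = (z_{α/2} + z_β)·√(2/n).
z-sum = 2.326 + 1.036 = 3.362.
d_min = 3.362 × √(2/571) = 3.362 × 0.0592 = 0.199.

d_min ≈ 0.20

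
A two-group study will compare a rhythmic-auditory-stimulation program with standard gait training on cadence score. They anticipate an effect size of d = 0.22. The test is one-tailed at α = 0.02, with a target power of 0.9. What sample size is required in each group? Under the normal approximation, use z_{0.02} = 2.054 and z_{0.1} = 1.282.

For two independent groups with equal n: n = 2·((z_{α} + z_β) / d)².
z_{α} + z_β = 2.054 + 1.282 = 3.336.
n = 2 × (3.336 / 0.22)² = 2 × 15.164² = 2 × 229.94 = 459.9.
Round up to the next whole participant.

n = 460 per group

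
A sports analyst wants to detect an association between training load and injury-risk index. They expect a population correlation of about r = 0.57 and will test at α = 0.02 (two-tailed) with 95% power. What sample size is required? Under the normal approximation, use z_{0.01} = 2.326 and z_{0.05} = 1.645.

Fisher's z: C = ½·ln((1+r)/(1−r)) = ½·ln(3.6512) = 0.6475.
n = ((z_{α/2} + z_β)/C)² + 3.
(2.326 + 1.645) / 0.6475 = 3.971 / 0.6475 = 6.133.
n = 6.133² + 3 = 37.61 + 3 = 40.6.
Round up.

n = 41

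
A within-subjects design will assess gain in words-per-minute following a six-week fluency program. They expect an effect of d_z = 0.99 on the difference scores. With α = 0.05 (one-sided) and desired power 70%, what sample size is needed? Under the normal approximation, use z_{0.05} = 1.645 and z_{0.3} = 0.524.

For a paired (one-sample on differences) test: n = ((z_{α} + z_β) / d)².
z_{α} + z_β = 1.645 + 0.524 = 2.169.
n = (2.169 / 0.99)² = 2.191² = 4.80.
Round up.

n = 5 pairs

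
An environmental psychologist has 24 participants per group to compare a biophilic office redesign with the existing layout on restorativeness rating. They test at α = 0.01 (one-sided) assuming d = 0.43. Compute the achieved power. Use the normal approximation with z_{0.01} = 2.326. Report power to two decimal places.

power ≈ 0.20

For two equal groups, power = Φ(d·√(n/2) − z_{α}).
d·√(n/2) = 0.43 × √(24/2) = 0.43 × 3.464 = 1.490.
z_β = 1.490 − 2.326 = -0.836.
Power = Φ(-0.836) = 0.201.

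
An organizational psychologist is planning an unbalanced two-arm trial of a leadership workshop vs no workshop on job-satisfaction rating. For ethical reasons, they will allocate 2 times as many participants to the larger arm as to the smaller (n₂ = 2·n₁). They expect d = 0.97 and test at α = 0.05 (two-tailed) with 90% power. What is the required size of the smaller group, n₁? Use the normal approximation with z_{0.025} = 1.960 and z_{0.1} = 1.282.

With allocation ratio k = n₂/n₁ = 2, Var(x̄₁−x̄₂) = σ²(1/n₁ + 1/(k·n₁)) = σ²·(k+1)/(k·n₁).
So n₁ = (1 + 1/k)·((z_{α/2} + z_β)/d)² = 1.500 × (3.242/0.97)².
n₁ = 1.500 × 11.17 = 16.8.
Round up: n₁ = 17, giving n₂ = 2 × 17 = 34.

n₁ = 17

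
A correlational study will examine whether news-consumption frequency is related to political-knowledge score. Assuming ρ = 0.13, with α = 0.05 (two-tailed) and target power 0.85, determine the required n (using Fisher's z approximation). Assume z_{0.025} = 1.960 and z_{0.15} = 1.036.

Fisher's z: C = ½·ln((1+r)/(1−r)) = ½·ln(1.2989) = 0.1307.
n = ((z_{α/2} + z_β)/C)² + 3.
(1.960 + 1.036) / 0.1307 = 2.996 / 0.1307 = 22.923.
n = 22.923² + 3 = 525.45 + 3 = 528.5.
Round up.

n = 529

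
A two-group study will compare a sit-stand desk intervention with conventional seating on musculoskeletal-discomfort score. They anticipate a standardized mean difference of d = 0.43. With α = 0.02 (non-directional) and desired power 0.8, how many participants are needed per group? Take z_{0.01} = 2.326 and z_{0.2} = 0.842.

For two independent groups with equal n: n = 2·((z_{α/2} + z_β) / d)².
z_{α/2} + z_β = 2.326 + 0.842 = 3.168.
n = 2 × (3.168 / 0.43)² = 2 × 7.367² = 2 × 54.28 = 108.6.
Round up to the next whole participant.

n = 109 per group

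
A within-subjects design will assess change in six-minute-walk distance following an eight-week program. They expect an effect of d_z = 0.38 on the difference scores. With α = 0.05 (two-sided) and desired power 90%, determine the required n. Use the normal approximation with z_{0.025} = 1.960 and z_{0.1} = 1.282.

For a paired (one-sample on differences) test: n = ((z_{α/2} + z_β) / d)².
z_{α/2} + z_β = 1.960 + 1.282 = 3.242.
n = (3.242 / 0.38)² = 8.532² = 72.79.
Round up.

n = 73 pairs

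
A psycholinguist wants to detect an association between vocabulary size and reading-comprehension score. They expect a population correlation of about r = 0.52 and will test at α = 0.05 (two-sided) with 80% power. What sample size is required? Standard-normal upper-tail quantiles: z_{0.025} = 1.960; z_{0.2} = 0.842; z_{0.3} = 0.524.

n = 27

Fisher's z: C = ½·ln((1+r)/(1−r)) = ½·ln(3.1667) = 0.5763.
n = ((z_{α/2} + z_β)/C)² + 3.
(1.960 + 0.842) / 0.5763 = 2.802 / 0.5763 = 4.862.
n = 4.862² + 3 = 23.64 + 3 = 26.6.
Round up.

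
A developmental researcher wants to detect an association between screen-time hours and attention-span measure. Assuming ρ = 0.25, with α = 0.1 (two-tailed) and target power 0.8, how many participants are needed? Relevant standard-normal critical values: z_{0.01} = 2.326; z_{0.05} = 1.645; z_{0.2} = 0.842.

Fisher's z: C = ½·ln((1+r)/(1−r)) = ½·ln(1.6667) = 0.2554.
n = ((z_{α/2} + z_β)/C)² + 3.
(1.645 + 0.842) / 0.2554 = 2.487 / 0.2554 = 9.738.
n = 9.738² + 3 = 94.82 + 3 = 97.8.
Round up.

n = 98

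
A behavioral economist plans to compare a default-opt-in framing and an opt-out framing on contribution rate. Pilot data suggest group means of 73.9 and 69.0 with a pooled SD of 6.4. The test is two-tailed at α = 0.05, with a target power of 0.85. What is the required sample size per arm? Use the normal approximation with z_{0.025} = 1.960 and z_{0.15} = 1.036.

n = 31 per group

Cohen's d = |M₁ − M₂| / SD_pooled = |73.9 − 69.0| / 6.4 = 4.9 / 6.4 = 0.766.
For two independent groups with equal n: n = 2·((z_{α/2} + z_β) / d)².
z_{α/2} + z_β = 1.960 + 1.036 = 2.996.
n = 2 × (2.996 / 0.766)² = 2 × 3.911² = 2 × 15.30 = 30.6.
Round up to the next whole participant.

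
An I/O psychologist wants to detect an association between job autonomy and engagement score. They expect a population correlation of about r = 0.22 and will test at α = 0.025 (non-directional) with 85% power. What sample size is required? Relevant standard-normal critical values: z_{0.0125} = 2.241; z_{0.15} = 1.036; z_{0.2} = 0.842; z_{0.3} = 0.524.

n = 218

Fisher's z: C = ½·ln((1+r)/(1−r)) = ½·ln(1.5641) = 0.2237.
n = ((z_{α/2} + z_β)/C)² + 3.
(2.241 + 1.036) / 0.2237 = 3.277 / 0.2237 = 14.649.
n = 14.649² + 3 = 214.60 + 3 = 217.6.
Round up.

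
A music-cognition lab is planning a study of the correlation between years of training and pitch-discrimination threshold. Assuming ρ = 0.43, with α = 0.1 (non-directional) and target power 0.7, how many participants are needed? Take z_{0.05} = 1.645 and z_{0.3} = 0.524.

n = 26

Fisher's z: C = ½·ln((1+r)/(1−r)) = ½·ln(2.5088) = 0.4599.
n = ((z_{α/2} + z_β)/C)² + 3.
(1.645 + 0.524) / 0.4599 = 2.169 / 0.4599 = 4.716.
n = 4.716² + 3 = 22.24 + 3 = 25.2.
Round up.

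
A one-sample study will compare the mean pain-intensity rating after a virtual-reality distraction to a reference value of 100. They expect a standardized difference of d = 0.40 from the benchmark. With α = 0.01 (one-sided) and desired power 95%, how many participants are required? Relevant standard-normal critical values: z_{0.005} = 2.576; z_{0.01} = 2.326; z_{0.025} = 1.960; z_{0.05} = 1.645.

For a one-sample test: n = ((z_{α} + z_β) / d)².
z_{α} + z_β = 2.326 + 1.645 = 3.971.
n = (3.971 / 0.40)² = 9.928² = 98.56.
Round up.

n = 99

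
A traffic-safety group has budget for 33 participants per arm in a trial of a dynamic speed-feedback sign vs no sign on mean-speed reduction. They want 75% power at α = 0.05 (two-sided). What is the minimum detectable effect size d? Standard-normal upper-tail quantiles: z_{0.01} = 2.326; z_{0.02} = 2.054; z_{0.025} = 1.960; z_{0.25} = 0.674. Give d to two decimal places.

d_min ≈ 0.65

For two independent groups of n = 33 each: d_min = (z_{α/2} + z_β)·√(2/n).
z-sum = 1.960 + 0.674 = 2.634.
d_min = 2.634 × √(2/33) = 2.634 × 0.2462 = 0.648.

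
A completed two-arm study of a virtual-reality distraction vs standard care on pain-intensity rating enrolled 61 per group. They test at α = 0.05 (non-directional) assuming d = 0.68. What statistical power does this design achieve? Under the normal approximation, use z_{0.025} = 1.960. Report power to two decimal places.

power ≈ 0.96

For two equal groups, power = Φ(d·√(n/2) − z_{α/2}).
d·√(n/2) = 0.68 × √(61/2) = 0.68 × 5.523 = 3.755.
z_β = 3.755 − 1.960 = 1.795.
Power = Φ(1.795) = 0.964.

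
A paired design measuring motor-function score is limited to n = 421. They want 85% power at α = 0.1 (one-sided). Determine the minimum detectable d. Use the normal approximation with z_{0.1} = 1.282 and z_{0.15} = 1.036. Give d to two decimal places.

For a single sample (or paired design) of n = 421: d_min = (z_{α} + z_β)/√n.
z-sum = 1.282 + 1.036 = 2.318.
d_min = 2.318 / √421 = 2.318 / 20.518 = 0.113.

d_min ≈ 0.11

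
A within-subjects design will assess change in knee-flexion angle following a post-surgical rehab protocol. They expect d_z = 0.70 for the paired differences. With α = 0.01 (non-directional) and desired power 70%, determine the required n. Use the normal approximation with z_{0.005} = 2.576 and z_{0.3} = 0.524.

For a paired (one-sample on differences) test: n = ((z_{α/2} + z_β) / d)².
z_{α/2} + z_β = 2.576 + 0.524 = 3.100.
n = (3.100 / 0.70)² = 4.429² = 19.61.
Round up.

n = 20 pairs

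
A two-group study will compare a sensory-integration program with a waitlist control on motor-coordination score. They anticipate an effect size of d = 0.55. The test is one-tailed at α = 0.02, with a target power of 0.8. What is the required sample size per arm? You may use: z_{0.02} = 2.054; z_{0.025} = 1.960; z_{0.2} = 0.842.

n = 56 per group

For two independent groups with equal n: n = 2·((z_{α} + z_β) / d)².
z_{α} + z_β = 2.054 + 0.842 = 2.896.
n = 2 × (2.896 / 0.55)² = 2 × 5.265² = 2 × 27.73 = 55.5.
Round up to the next whole participant.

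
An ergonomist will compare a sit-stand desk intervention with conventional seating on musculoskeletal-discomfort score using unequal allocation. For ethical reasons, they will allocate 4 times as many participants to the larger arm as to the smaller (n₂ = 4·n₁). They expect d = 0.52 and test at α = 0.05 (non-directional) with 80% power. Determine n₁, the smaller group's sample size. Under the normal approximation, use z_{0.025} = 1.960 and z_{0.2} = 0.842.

n₁ = 37

With allocation ratio k = n₂/n₁ = 4, Var(x̄₁−x̄₂) = σ²(1/n₁ + 1/(k·n₁)) = σ²·(k+1)/(k·n₁).
So n₁ = (1 + 1/k)·((z_{α/2} + z_β)/d)² = 1.250 × (2.802/0.52)².
n₁ = 1.250 × 29.04 = 36.3.
Round up: n₁ = 37, giving n₂ = 4 × 37 = 148.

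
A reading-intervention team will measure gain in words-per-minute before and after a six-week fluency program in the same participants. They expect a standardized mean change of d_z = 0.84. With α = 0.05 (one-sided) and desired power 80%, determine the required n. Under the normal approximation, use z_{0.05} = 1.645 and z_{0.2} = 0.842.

n = 9 pairs

For a paired (one-sample on differences) test: n = ((z_{α} + z_β) / d)².
z_{α} + z_β = 1.645 + 0.842 = 2.487.
n = (2.487 / 0.84)² = 2.961² = 8.77.
Round up.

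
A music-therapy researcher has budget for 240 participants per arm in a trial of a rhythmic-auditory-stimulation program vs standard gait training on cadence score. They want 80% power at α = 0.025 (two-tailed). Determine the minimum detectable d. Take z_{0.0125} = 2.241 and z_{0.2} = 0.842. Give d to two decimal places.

For two independent groups of n = 240 each: d_min = (z_{α/2} + z_β)·√(2/n).
z-sum = 2.241 + 0.842 = 3.083.
d_min = 3.083 × √(2/240) = 3.083 × 0.0913 = 0.281.

d_min ≈ 0.28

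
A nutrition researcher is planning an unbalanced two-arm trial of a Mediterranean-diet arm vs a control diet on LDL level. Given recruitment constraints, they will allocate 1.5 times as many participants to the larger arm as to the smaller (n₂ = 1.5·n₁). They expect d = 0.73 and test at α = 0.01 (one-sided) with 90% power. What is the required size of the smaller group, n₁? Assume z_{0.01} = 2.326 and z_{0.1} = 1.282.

With allocation ratio k = n₂/n₁ = 1.5, Var(x̄₁−x̄₂) = σ²(1/n₁ + 1/(k·n₁)) = σ²·(k+1)/(k·n₁).
So n₁ = (1 + 1/k)·((z_{α} + z_β)/d)² = 1.667 × (3.608/0.73)².
n₁ = 1.667 × 24.43 = 40.7.
Round up: n₁ = 41, giving n₂ = ⌈1.5 × 41⌉ = ⌈61.5⌉ = 62.

n₁ = 41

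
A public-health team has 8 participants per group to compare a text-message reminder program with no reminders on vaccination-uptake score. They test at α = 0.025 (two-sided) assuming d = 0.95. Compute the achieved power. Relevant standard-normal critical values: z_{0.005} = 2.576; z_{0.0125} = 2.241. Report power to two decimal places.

power ≈ 0.37

For two equal groups, power = Φ(d·√(n/2) − z_{α/2}).
d·√(n/2) = 0.95 × √(8/2) = 0.95 × 2.000 = 1.900.
z_β = 1.900 − 2.241 = -0.341.
Power = Φ(-0.341) = 0.367.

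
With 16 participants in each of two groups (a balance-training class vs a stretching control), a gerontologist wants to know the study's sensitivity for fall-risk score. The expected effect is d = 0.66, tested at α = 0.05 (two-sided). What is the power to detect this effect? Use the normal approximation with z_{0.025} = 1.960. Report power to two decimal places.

power ≈ 0.46

For two equal groups, power = Φ(d·√(n/2) − z_{α/2}).
d·√(n/2) = 0.66 × √(16/2) = 0.66 × 2.828 = 1.867.
z_β = 1.867 − 1.960 = -0.093.
Power = Φ(-0.093) = 0.463.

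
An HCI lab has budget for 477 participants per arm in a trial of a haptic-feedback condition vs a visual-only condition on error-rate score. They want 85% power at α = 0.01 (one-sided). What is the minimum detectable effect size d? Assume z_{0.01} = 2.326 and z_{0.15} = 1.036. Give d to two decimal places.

d_min ≈ 0.22

For two independent groups of n = 477 each: d_min = (z_{α} + z_β)·√(2/n).
z-sum = 2.326 + 1.036 = 3.362.
d_min = 3.362 × √(2/477) = 3.362 × 0.0648 = 0.218.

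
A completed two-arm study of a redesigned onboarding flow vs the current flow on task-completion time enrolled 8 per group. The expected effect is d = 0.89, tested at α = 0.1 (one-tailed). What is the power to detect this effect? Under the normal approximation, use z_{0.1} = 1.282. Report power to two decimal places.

For two equal groups, power = Φ(d·√(n/2) − z_{α}).
d·√(n/2) = 0.89 × √(8/2) = 0.89 × 2.000 = 1.780.
z_β = 1.780 − 1.282 = 0.498.
Power = Φ(0.498) = 0.691.

power ≈ 0.69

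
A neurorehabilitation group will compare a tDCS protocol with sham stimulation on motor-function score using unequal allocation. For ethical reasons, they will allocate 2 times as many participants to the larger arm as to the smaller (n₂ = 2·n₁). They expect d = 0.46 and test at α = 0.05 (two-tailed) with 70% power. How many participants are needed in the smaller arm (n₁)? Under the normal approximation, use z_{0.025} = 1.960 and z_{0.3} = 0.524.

n₁ = 44

With allocation ratio k = n₂/n₁ = 2, Var(x̄₁−x̄₂) = σ²(1/n₁ + 1/(k·n₁)) = σ²·(k+1)/(k·n₁).
So n₁ = (1 + 1/k)·((z_{α/2} + z_β)/d)² = 1.500 × (2.484/0.46)².
n₁ = 1.500 × 29.16 = 43.7.
Round up: n₁ = 44, giving n₂ = 2 × 44 = 88.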